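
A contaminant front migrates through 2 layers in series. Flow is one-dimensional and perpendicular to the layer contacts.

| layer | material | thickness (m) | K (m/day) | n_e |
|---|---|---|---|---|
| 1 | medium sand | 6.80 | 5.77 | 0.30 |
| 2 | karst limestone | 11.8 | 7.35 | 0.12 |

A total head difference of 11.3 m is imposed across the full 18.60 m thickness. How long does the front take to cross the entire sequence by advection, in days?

0.851

With flow normal to the layers, continuity requires the same specific discharge q through every layer.
Σ(b_i/K_i) = 6.80/5.77 + 11.8/7.35 = 2.784 d.
q = Δh / Σ(b_i/K_i) = 11.3 / 2.784 = 4.059 m/day.
In each layer the seepage velocity is v_i = q/n_i, so the layer transit time is t_i = b_i·n_i / q:
  layer 1 (medium sand): t_1 = 6.80 × 0.30 / 4.059 = 0.5026 d
  layer 2 (karst limestone): t_2 = 11.8 × 0.12 / 4.059 = 0.3489 d
Total t = Σ t_i = 0.8514 days.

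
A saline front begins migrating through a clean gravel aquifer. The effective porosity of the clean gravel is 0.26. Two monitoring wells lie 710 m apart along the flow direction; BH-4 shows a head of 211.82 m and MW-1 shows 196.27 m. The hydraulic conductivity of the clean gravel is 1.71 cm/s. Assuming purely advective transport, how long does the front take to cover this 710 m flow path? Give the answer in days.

5.70

Convert K: 1.71 cm/s × 864 = 1477 m/day.
Hydraulic gradient i = (211.82 − 196.27) / 710 = 15.55 / 710 = 0.02190.
Darcy flux q = K · i = 1477 × 0.02190 = 32.36 m/day.
Seepage velocity v = q / n_e = 32.36 / 0.26 = 124.5 m/day.
Travel time t = L / v = 710 / 124.5 = 5.705 days.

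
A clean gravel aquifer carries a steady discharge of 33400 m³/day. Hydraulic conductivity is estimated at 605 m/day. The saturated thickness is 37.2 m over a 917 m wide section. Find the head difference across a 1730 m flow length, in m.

2.80

Cross-sectional area A = 917 × 37.2 = 34112 m².
From Q = K·A·i, i = Q / (K·A) = 33400 / (605.0 × 34112) = 0.001618.
Head loss Δh = i · L = 0.001618 × 1730 = 2.800 m.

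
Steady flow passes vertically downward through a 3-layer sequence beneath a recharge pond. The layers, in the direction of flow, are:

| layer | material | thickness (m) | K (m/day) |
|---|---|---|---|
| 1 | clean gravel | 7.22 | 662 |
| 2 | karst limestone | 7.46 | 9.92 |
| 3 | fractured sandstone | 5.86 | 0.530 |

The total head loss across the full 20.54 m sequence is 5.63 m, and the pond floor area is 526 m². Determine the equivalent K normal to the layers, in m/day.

Flow is perpendicular to layering, so the layers act in series and the equivalent K is the thickness-weighted harmonic mean.
Total thickness L = 7.22 + 7.46 + 5.86 = 20.54 m.
Σ(b_i/K_i) = 7.22/662 + 7.46/9.92 + 5.86/0.530 = 11.82 d.
K_eq = L / Σ(b_i/K_i) = 20.54 / 11.82 = 1.738 m/day.

1.74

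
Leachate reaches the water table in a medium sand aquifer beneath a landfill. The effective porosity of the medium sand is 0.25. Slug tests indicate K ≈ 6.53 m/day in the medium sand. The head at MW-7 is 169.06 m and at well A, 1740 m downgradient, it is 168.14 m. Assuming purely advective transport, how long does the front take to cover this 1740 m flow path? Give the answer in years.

345

Hydraulic gradient i = (169.06 − 168.14) / 1740 = 0.92 / 1740 = 0.0005287.
Darcy flux q = K · i = 6.530 × 0.0005287 = 0.003453 m/day.
Seepage velocity v = q / n_e = 0.003453 / 0.25 = 0.01381 m/day.
Travel time t = L / v = 1740 / 0.01381 = 1.260e+05 days = 344.9 years.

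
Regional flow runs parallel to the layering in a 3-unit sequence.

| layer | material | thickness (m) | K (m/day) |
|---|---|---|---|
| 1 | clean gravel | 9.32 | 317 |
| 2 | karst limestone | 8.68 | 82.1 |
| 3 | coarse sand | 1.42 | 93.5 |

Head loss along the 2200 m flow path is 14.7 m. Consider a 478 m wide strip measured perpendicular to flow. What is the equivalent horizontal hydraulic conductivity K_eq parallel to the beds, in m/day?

Flow is parallel to layering, so each bed carries its own Darcy discharge and the transmissivities add.
Σ(K_i·b_i) = 317×9.32 + 82.1×8.68 + 93.5×1.42 = 3800 m²/day.
Total thickness b = 19.42 m, so K_eq = Σ(K_i·b_i)/b = 195.7 m/day.

196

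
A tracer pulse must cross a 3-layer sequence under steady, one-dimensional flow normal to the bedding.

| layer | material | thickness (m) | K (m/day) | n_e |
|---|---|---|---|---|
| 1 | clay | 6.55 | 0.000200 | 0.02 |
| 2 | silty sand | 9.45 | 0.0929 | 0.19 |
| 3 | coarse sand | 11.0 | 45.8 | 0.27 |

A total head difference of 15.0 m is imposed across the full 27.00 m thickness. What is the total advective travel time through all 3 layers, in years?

With flow normal to the layers, continuity requires the same specific discharge q through every layer.
Σ(b_i/K_i) = 6.55/0.000200 + 9.45/0.0929 + 11.0/45.8 = 32852 d.
q = Δh / Σ(b_i/K_i) = 15.0 / 32852 = 0.0004566 m/day.
In each layer the seepage velocity is v_i = q/n_i, so the layer transit time is t_i = b_i·n_i / q:
  layer 1 (clay): t_1 = 6.55 × 0.02 / 0.0004566 = 286.9 d
  layer 2 (silty sand): t_2 = 9.45 × 0.19 / 0.0004566 = 3932 d
  layer 3 (coarse sand): t_3 = 11.0 × 0.27 / 0.0004566 = 6505 d
Total t = Σ t_i = 10724 days = 29.36 years.

29.4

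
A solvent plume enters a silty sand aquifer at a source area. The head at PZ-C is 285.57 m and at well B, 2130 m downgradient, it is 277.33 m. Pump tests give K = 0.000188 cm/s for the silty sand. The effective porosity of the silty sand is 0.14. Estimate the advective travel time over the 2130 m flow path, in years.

1300

Convert K: 0.000188 cm/s × 864 = 0.1624 m/day.
Hydraulic gradient i = (285.57 − 277.33) / 2130 = 8.24 / 2130 = 0.003869.
Darcy flux q = K · i = 0.1624 × 0.003869 = 0.0006284 m/day.
Seepage velocity v = q / n_e = 0.0006284 / 0.14 = 0.004488 m/day.
Travel time t = L / v = 2130 / 0.004488 = 4.746e+05 days = 1299 years.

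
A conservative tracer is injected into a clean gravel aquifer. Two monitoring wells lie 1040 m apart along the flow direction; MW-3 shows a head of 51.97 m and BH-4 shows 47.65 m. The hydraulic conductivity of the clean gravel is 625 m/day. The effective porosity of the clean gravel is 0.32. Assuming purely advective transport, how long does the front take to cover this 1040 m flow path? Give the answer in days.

128

Hydraulic gradient i = (51.97 − 47.65) / 1040 = 4.32 / 1040 = 0.004154.
Darcy flux q = K · i = 625.0 × 0.004154 = 2.596 m/day.
Seepage velocity v = q / n_e = 2.596 / 0.32 = 8.113 m/day.
Travel time t = L / v = 1040 / 8.113 = 128.2 days.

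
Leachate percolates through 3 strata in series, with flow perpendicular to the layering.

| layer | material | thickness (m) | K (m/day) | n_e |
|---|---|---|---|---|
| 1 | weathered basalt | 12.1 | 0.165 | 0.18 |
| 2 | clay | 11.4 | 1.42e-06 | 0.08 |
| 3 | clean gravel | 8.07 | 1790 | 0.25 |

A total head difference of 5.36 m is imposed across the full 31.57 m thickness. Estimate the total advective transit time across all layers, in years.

20900

With flow normal to the layers, continuity requires the same specific discharge q through every layer.
Σ(b_i/K_i) = 12.1/0.165 + 11.4/1.42e-06 + 8.07/1790 = 8.028e+06 d.
q = Δh / Σ(b_i/K_i) = 5.36 / 8.028e+06 = 6.676e-07 m/day.
In each layer the seepage velocity is v_i = q/n_i, so the layer transit time is t_i = b_i·n_i / q:
  layer 1 (weathered basalt): t_1 = 12.1 × 0.18 / 6.676e-07 = 3.262e+06 d
  layer 2 (clay): t_2 = 11.4 × 0.08 / 6.676e-07 = 1.366e+06 d
  layer 3 (clean gravel): t_3 = 8.07 × 0.25 / 6.676e-07 = 3.022e+06 d
Total t = Σ t_i = 7.650e+06 days = 20945 years.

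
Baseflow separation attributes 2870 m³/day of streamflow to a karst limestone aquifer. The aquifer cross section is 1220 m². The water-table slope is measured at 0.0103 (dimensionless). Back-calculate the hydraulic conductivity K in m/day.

Hydraulic gradient i = 0.0103.
From Q = K·A·i, K = Q / (A·i) = 2870 / (1220 × 0.01030) = 228.4 m/day.

228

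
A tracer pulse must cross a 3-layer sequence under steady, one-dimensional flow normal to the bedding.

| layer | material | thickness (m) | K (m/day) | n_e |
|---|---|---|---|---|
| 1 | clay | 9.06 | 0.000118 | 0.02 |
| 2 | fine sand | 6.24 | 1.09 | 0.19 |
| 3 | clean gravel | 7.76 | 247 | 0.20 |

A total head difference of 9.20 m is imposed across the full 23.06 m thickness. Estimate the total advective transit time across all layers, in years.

66.7

With flow normal to the layers, continuity requires the same specific discharge q through every layer.
Σ(b_i/K_i) = 9.06/0.000118 + 6.24/1.09 + 7.76/247 = 76785 d.
q = Δh / Σ(b_i/K_i) = 9.20 / 76785 = 0.0001198 m/day.
In each layer the seepage velocity is v_i = q/n_i, so the layer transit time is t_i = b_i·n_i / q:
  layer 1 (clay): t_1 = 9.06 × 0.02 / 0.0001198 = 1512 d
  layer 2 (fine sand): t_2 = 6.24 × 0.19 / 0.0001198 = 9895 d
  layer 3 (clean gravel): t_3 = 7.76 × 0.20 / 0.0001198 = 12953 d
Total t = Σ t_i = 24361 days = 66.70 years.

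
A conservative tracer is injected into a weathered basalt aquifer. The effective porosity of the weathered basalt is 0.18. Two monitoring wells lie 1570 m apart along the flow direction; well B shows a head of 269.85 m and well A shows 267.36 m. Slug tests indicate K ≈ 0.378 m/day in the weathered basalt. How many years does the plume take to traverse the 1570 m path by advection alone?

Hydraulic gradient i = (269.85 − 267.36) / 1570 = 2.49 / 1570 = 0.001586.
Darcy flux q = K · i = 0.3780 × 0.001586 = 0.0005995 m/day.
Seepage velocity v = q / n_e = 0.0005995 / 0.18 = 0.003331 m/day.
Travel time t = L / v = 1570 / 0.003331 = 4.714e+05 days = 1291 years.

1290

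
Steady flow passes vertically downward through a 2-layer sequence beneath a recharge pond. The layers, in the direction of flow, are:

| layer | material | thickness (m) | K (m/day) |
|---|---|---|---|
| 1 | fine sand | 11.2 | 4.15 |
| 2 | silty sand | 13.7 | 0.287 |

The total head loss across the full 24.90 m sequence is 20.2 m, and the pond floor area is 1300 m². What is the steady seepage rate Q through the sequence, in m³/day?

521

Flow is perpendicular to layering, so the layers act in series and the equivalent K is the thickness-weighted harmonic mean.
Total thickness L = 11.2 + 13.7 = 24.90 m.
Σ(b_i/K_i) = 11.2/4.15 + 13.7/0.287 = 50.43 d.
K_eq = L / Σ(b_i/K_i) = 24.90 / 50.43 = 0.4937 m/day.
Q = K_eq · A · (Δh/L) = 0.4937 × 1300 × (20.2/24.90) = 520.7 m³/day.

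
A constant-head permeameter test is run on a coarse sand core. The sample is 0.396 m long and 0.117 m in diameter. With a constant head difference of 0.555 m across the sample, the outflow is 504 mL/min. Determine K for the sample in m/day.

48.2

Cross-sectional area A = π·(d/2)² = π × (0.117/2)² = 0.01075 m².
Convert discharge: 504 mL/min = 8.400e-06 m³/s.
Darcy's law rearranged: K = Q·L / (A·Δh) = 8.400e-06 × 0.396 / (0.01075 × 0.555) = 0.0005575 m/s = 48.17 m/day.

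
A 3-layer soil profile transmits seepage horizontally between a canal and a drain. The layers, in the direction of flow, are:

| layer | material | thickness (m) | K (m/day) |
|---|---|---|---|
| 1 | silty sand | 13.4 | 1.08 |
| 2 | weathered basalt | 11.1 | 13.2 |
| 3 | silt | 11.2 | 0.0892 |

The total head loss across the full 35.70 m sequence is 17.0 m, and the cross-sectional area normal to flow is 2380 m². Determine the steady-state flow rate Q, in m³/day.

Flow is perpendicular to layering, so the layers act in series and the equivalent K is the thickness-weighted harmonic mean.
Total thickness L = 13.4 + 11.1 + 11.2 = 35.70 m.
Σ(b_i/K_i) = 13.4/1.08 + 11.1/13.2 + 11.2/0.0892 = 138.8 d.
K_eq = L / Σ(b_i/K_i) = 35.70 / 138.8 = 0.2572 m/day.
Q = K_eq · A · (Δh/L) = 0.2572 × 2380 × (17.0/35.70) = 291.5 m³/day.

291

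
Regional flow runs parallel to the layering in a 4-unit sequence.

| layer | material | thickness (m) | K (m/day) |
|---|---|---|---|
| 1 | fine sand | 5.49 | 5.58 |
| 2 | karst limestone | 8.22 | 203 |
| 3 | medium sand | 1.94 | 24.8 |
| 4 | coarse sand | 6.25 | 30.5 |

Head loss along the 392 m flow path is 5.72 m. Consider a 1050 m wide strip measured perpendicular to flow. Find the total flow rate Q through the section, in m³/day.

Flow is parallel to layering, so each bed carries its own Darcy discharge and the transmissivities add.
Σ(K_i·b_i) = 5.58×5.49 + 203×8.22 + 24.8×1.94 + 30.5×6.25 = 1938 m²/day.
Hydraulic gradient i = Δh / L = 5.72 / 392 = 0.01459.
Q = Σ(K_i·b_i) · W · i = 1938 × 1050 × 0.01459 = 29693 m³/day.

29700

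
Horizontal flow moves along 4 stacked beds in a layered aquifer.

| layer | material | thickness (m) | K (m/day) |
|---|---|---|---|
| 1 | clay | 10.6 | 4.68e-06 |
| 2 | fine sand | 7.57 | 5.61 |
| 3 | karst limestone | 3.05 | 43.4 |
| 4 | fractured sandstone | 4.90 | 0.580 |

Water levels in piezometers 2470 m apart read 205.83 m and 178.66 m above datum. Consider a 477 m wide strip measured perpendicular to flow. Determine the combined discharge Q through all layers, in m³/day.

932

Flow is parallel to layering, so each bed carries its own Darcy discharge and the transmissivities add.
Σ(K_i·b_i) = 4.68e-06×10.6 + 5.61×7.57 + 43.4×3.05 + 0.580×4.90 = 177.7 m²/day.
Hydraulic gradient i = (205.83 − 178.66) / 2470 = 27.17 / 2470 = 0.01100.
Q = Σ(K_i·b_i) · W · i = 177.7 × 477 × 0.01100 = 932.3 m³/day.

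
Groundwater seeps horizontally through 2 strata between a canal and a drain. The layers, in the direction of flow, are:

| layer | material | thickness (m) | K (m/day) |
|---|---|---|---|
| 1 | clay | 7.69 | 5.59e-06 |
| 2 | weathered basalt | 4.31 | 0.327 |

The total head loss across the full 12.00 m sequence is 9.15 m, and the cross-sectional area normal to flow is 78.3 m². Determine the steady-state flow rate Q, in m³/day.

Flow is perpendicular to layering, so the layers act in series and the equivalent K is the thickness-weighted harmonic mean.
Total thickness L = 7.69 + 4.31 = 12.00 m.
Σ(b_i/K_i) = 7.69/5.59e-06 + 4.31/0.327 = 1.376e+06 d.
K_eq = L / Σ(b_i/K_i) = 12.00 / 1.376e+06 = 8.723e-06 m/day.
Q = K_eq · A · (Δh/L) = 8.723e-06 × 78.3 × (9.15/12.00) = 0.0005208 m³/day.

0.000521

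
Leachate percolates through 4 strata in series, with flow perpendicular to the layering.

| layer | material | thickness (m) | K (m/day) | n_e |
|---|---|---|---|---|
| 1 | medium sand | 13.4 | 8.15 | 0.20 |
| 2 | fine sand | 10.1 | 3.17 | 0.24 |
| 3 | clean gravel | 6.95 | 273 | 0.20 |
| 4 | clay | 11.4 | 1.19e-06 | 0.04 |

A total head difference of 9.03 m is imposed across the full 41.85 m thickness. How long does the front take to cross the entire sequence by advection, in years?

20200

With flow normal to the layers, continuity requires the same specific discharge q through every layer.
Σ(b_i/K_i) = 13.4/8.15 + 10.1/3.17 + 6.95/273 + 11.4/1.19e-06 = 9.580e+06 d.
q = Δh / Σ(b_i/K_i) = 9.03 / 9.580e+06 = 9.426e-07 m/day.
In each layer the seepage velocity is v_i = q/n_i, so the layer transit time is t_i = b_i·n_i / q:
  layer 1 (medium sand): t_1 = 13.4 × 0.20 / 9.426e-07 = 2.843e+06 d
  layer 2 (fine sand): t_2 = 10.1 × 0.24 / 9.426e-07 = 2.572e+06 d
  layer 3 (clean gravel): t_3 = 6.95 × 0.20 / 9.426e-07 = 1.475e+06 d
  layer 4 (clay): t_4 = 11.4 × 0.04 / 9.426e-07 = 4.838e+05 d
Total t = Σ t_i = 7.373e+06 days = 20187 years.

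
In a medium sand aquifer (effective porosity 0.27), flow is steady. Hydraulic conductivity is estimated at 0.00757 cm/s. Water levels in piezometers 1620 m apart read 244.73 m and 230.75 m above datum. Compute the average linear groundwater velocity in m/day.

Convert K: 0.00757 cm/s × 864 = 6.540 m/day.
Hydraulic gradient i = (244.73 − 230.75) / 1620 = 13.98 / 1620 = 0.008630.
Darcy flux q = K · i = 6.540 × 0.008630 = 0.05644 m/day.
Seepage velocity v = q / n_e = 0.05644 / 0.27 = 0.2090 m/day.

0.209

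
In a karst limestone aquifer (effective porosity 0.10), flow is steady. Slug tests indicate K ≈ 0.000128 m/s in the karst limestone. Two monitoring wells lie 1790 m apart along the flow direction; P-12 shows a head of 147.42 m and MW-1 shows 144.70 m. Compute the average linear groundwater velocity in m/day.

0.168

Convert K: 0.000128 m/s × 86400 = 11.06 m/day.
Hydraulic gradient i = (147.42 − 144.70) / 1790 = 2.72 / 1790 = 0.001520.
Darcy flux q = K · i = 11.06 × 0.001520 = 0.01681 m/day.
Seepage velocity v = q / n_e = 0.01681 / 0.10 = 0.1681 m/day.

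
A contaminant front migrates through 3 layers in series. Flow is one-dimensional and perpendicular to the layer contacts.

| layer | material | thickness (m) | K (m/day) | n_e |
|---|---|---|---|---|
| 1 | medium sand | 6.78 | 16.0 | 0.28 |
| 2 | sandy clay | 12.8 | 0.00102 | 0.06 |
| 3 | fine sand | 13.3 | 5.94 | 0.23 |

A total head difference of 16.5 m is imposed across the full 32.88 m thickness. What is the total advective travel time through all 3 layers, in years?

With flow normal to the layers, continuity requires the same specific discharge q through every layer.
Σ(b_i/K_i) = 6.78/16.0 + 12.8/0.00102 + 13.3/5.94 = 12552 d.
q = Δh / Σ(b_i/K_i) = 16.5 / 12552 = 0.001315 m/day.
In each layer the seepage velocity is v_i = q/n_i, so the layer transit time is t_i = b_i·n_i / q:
  layer 1 (medium sand): t_1 = 6.78 × 0.28 / 0.001315 = 1444 d
  layer 2 (sandy clay): t_2 = 12.8 × 0.06 / 0.001315 = 584.2 d
  layer 3 (fine sand): t_3 = 13.3 × 0.23 / 0.001315 = 2327 d
Total t = Σ t_i = 4355 days = 11.92 years.

11.9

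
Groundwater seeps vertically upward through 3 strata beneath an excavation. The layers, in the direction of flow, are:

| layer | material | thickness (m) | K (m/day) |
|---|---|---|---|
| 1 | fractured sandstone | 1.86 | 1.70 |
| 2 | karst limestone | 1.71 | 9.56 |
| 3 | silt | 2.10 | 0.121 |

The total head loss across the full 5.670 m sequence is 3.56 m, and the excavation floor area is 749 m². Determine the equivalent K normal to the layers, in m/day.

Flow is perpendicular to layering, so the layers act in series and the equivalent K is the thickness-weighted harmonic mean.
Total thickness L = 1.86 + 1.71 + 2.10 = 5.670 m.
Σ(b_i/K_i) = 1.86/1.70 + 1.71/9.56 + 2.10/0.121 = 18.63 d.
K_eq = L / Σ(b_i/K_i) = 5.670 / 18.63 = 0.3044 m/day.

0.304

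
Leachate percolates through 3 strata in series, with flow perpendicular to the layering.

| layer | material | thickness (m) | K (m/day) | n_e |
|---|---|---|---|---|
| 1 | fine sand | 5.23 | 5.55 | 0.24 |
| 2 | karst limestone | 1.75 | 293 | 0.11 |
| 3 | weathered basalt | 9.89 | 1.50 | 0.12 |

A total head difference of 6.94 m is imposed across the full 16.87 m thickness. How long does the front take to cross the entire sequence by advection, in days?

With flow normal to the layers, continuity requires the same specific discharge q through every layer.
Σ(b_i/K_i) = 5.23/5.55 + 1.75/293 + 9.89/1.50 = 7.542 d.
q = Δh / Σ(b_i/K_i) = 6.94 / 7.542 = 0.9202 m/day.
In each layer the seepage velocity is v_i = q/n_i, so the layer transit time is t_i = b_i·n_i / q:
  layer 1 (fine sand): t_1 = 5.23 × 0.24 / 0.9202 = 1.364 d
  layer 2 (karst limestone): t_2 = 1.75 × 0.11 / 0.9202 = 0.2092 d
  layer 3 (weathered basalt): t_3 = 9.89 × 0.12 / 0.9202 = 1.290 d
Total t = Σ t_i = 2.863 days.

2.86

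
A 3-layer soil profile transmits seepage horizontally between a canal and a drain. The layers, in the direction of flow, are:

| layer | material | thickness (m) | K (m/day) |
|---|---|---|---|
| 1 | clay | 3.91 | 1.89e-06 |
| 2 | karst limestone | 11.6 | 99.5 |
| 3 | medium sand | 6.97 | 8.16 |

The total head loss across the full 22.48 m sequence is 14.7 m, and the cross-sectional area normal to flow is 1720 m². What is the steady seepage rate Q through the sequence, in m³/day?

0.0122

Flow is perpendicular to layering, so the layers act in series and the equivalent K is the thickness-weighted harmonic mean.
Total thickness L = 3.91 + 11.6 + 6.97 = 22.48 m.
Σ(b_i/K_i) = 3.91/1.89e-06 + 11.6/99.5 + 6.97/8.16 = 2.069e+06 d.
K_eq = L / Σ(b_i/K_i) = 22.48 / 2.069e+06 = 1.087e-05 m/day.
Q = K_eq · A · (Δh/L) = 1.087e-05 × 1720 × (14.7/22.48) = 0.01222 m³/day.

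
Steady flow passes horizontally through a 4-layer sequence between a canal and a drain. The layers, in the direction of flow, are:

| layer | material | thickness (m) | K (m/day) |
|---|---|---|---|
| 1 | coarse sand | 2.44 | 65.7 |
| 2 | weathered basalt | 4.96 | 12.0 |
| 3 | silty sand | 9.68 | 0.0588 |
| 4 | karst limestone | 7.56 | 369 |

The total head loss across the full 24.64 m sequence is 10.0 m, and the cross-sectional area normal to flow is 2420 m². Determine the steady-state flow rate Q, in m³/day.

Flow is perpendicular to layering, so the layers act in series and the equivalent K is the thickness-weighted harmonic mean.
Total thickness L = 2.44 + 4.96 + 9.68 + 7.56 = 24.64 m.
Σ(b_i/K_i) = 2.44/65.7 + 4.96/12.0 + 9.68/0.0588 + 7.56/369 = 165.1 d.
K_eq = L / Σ(b_i/K_i) = 24.64 / 165.1 = 0.1492 m/day.
Q = K_eq · A · (Δh/L) = 0.1492 × 2420 × (10.0/24.64) = 146.6 m³/day.

147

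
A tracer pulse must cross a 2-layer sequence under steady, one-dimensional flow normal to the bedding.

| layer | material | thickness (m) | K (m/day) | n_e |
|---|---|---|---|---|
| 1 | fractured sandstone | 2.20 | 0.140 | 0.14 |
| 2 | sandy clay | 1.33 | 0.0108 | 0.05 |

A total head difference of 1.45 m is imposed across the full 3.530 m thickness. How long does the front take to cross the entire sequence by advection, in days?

With flow normal to the layers, continuity requires the same specific discharge q through every layer.
Σ(b_i/K_i) = 2.20/0.140 + 1.33/0.0108 = 138.9 d.
q = Δh / Σ(b_i/K_i) = 1.45 / 138.9 = 0.01044 m/day.
In each layer the seepage velocity is v_i = q/n_i, so the layer transit time is t_i = b_i·n_i / q:
  layer 1 (fractured sandstone): t_1 = 2.20 × 0.14 / 0.01044 = 29.50 d
  layer 2 (sandy clay): t_2 = 1.33 × 0.05 / 0.01044 = 6.369 d
Total t = Σ t_i = 35.86 days.

35.9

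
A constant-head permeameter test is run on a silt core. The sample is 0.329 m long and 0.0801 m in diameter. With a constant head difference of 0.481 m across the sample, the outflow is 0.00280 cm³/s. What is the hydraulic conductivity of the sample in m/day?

0.0328

Cross-sectional area A = π·(d/2)² = π × (0.0801/2)² = 0.005039 m².
Convert discharge: 0.00280 cm³/s = 2.800e-09 m³/s.
Darcy's law rearranged: K = Q·L / (A·Δh) = 2.800e-09 × 0.329 / (0.005039 × 0.481) = 3.801e-07 m/s = 0.03284 m/day.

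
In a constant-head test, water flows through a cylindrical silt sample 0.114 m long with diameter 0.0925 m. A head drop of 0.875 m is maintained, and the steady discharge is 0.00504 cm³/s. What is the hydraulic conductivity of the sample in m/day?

Cross-sectional area A = π·(d/2)² = π × (0.0925/2)² = 0.006720 m².
Convert discharge: 0.00504 cm³/s = 5.040e-09 m³/s.
Darcy's law rearranged: K = Q·L / (A·Δh) = 5.040e-09 × 0.114 / (0.006720 × 0.875) = 9.771e-08 m/s = 0.008442 m/day.

0.00844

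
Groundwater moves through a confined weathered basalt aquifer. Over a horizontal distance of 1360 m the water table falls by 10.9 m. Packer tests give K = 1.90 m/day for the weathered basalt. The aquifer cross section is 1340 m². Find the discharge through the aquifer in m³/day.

20.4

Hydraulic gradient i = Δh / L = 10.9 / 1360 = 0.008015.
Darcy's law: Q = K · A · i = 1.900 × 1340 × 0.008015 = 20.41 m³/day.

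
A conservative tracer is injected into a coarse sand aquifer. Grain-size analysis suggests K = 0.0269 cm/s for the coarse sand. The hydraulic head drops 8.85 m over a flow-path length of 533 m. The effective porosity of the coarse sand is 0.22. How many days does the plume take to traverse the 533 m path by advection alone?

Convert K: 0.0269 cm/s × 864 = 23.24 m/day.
Hydraulic gradient i = Δh / L = 8.85 / 533 = 0.01660.
Darcy flux q = K · i = 23.24 × 0.01660 = 0.3859 m/day.
Seepage velocity v = q / n_e = 0.3859 / 0.22 = 1.754 m/day.
Travel time t = L / v = 533 / 1.754 = 303.9 days.

304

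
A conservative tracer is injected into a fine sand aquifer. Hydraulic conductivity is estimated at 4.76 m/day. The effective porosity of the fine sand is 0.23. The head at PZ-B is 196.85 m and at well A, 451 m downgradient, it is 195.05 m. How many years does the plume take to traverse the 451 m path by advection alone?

14.9

Hydraulic gradient i = (196.85 − 195.05) / 451 = 1.8 / 451 = 0.003991.
Darcy flux q = K · i = 4.760 × 0.003991 = 0.01900 m/day.
Seepage velocity v = q / n_e = 0.01900 / 0.23 = 0.08260 m/day.
Travel time t = L / v = 451 / 0.08260 = 5460 days = 14.95 years.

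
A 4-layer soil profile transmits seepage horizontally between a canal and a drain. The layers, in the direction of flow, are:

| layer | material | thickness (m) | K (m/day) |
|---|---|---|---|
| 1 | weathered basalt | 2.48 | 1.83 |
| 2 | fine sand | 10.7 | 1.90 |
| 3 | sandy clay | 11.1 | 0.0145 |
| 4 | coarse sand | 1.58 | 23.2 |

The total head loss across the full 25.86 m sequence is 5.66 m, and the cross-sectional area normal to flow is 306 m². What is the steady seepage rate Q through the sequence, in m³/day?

2.24

Flow is perpendicular to layering, so the layers act in series and the equivalent K is the thickness-weighted harmonic mean.
Total thickness L = 2.48 + 10.7 + 11.1 + 1.58 = 25.86 m.
Σ(b_i/K_i) = 2.48/1.83 + 10.7/1.90 + 11.1/0.0145 + 1.58/23.2 = 772.6 d.
K_eq = L / Σ(b_i/K_i) = 25.86 / 772.6 = 0.03347 m/day.
Q = K_eq · A · (Δh/L) = 0.03347 × 306 × (5.66/25.86) = 2.242 m³/day.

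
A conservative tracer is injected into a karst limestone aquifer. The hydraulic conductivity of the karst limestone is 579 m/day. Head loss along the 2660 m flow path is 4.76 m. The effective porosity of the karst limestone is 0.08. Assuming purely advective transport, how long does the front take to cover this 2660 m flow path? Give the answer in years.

Hydraulic gradient i = Δh / L = 4.76 / 2660 = 0.001789.
Darcy flux q = K · i = 579.0 × 0.001789 = 1.036 m/day.
Seepage velocity v = q / n_e = 1.036 / 0.08 = 12.95 m/day.
Travel time t = L / v = 2660 / 12.95 = 205.4 days = 0.5623 years.

0.562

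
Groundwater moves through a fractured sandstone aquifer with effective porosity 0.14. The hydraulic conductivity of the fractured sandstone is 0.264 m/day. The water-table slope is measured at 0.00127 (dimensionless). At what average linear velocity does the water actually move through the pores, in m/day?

0.00239

Hydraulic gradient i = 0.00127.
Darcy flux q = K · i = 0.2640 × 0.001270 = 0.0003353 m/day.
Seepage velocity v = q / n_e = 0.0003353 / 0.14 = 0.002395 m/day.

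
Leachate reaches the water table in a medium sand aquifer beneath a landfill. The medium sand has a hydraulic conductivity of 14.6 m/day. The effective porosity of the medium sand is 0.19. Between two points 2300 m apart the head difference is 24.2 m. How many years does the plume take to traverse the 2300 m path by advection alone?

Hydraulic gradient i = Δh / L = 24.2 / 2300 = 0.01052.
Darcy flux q = K · i = 14.60 × 0.01052 = 0.1536 m/day.
Seepage velocity v = q / n_e = 0.1536 / 0.19 = 0.8085 m/day.
Travel time t = L / v = 2300 / 0.8085 = 2845 days = 7.788 years.

7.79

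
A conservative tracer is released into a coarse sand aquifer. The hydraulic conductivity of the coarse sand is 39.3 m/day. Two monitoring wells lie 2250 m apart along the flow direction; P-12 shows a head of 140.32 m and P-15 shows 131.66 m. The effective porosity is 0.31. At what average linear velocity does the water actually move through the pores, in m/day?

0.488

Hydraulic gradient i = (140.32 − 131.66) / 2250 = 8.66 / 2250 = 0.003849.
Darcy flux q = K · i = 39.30 × 0.003849 = 0.1513 m/day.
Seepage velocity v = q / n_e = 0.1513 / 0.31 = 0.4879 m/day.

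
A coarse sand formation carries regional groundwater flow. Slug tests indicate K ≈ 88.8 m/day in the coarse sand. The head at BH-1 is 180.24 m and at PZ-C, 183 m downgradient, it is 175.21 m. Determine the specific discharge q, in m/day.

2.44

Hydraulic gradient i = (180.24 − 175.21) / 183 = 5.03 / 183 = 0.02749.
Specific discharge q = K · i = 88.80 × 0.02749 = 2.441 m/day.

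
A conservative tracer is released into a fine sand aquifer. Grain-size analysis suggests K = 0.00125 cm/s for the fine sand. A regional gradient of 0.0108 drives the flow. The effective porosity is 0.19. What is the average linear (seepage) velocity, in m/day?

Convert K: 0.00125 cm/s × 864 = 1.080 m/day.
Hydraulic gradient i = 0.0108.
Darcy flux q = K · i = 1.080 × 0.01080 = 0.01166 m/day.
Seepage velocity v = q / n_e = 0.01166 / 0.19 = 0.06139 m/day.

0.0614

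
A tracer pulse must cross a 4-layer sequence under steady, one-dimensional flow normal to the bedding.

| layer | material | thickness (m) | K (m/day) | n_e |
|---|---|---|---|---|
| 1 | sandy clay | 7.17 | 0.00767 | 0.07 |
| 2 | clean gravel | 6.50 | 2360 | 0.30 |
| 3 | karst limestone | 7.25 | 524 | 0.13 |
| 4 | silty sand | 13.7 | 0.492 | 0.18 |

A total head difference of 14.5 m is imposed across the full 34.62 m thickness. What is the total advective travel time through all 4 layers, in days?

With flow normal to the layers, continuity requires the same specific discharge q through every layer.
Σ(b_i/K_i) = 7.17/0.00767 + 6.50/2360 + 7.25/524 + 13.7/0.492 = 962.7 d.
q = Δh / Σ(b_i/K_i) = 14.5 / 962.7 = 0.01506 m/day.
In each layer the seepage velocity is v_i = q/n_i, so the layer transit time is t_i = b_i·n_i / q:
  layer 1 (sandy clay): t_1 = 7.17 × 0.07 / 0.01506 = 33.32 d
  layer 2 (clean gravel): t_2 = 6.50 × 0.30 / 0.01506 = 129.5 d
  layer 3 (karst limestone): t_3 = 7.25 × 0.13 / 0.01506 = 62.57 d
  layer 4 (silty sand): t_4 = 13.7 × 0.18 / 0.01506 = 163.7 d
Total t = Σ t_i = 389.1 days.

389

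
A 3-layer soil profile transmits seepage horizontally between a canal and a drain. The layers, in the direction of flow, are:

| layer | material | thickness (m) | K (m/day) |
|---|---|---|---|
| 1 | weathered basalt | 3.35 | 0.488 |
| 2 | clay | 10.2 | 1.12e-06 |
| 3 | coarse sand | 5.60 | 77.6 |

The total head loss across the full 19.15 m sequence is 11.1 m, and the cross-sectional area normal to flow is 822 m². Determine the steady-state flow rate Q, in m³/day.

0.00100

Flow is perpendicular to layering, so the layers act in series and the equivalent K is the thickness-weighted harmonic mean.
Total thickness L = 3.35 + 10.2 + 5.60 = 19.15 m.
Σ(b_i/K_i) = 3.35/0.488 + 10.2/1.12e-06 + 5.60/77.6 = 9.107e+06 d.
K_eq = L / Σ(b_i/K_i) = 19.15 / 9.107e+06 = 2.103e-06 m/day.
Q = K_eq · A · (Δh/L) = 2.103e-06 × 822 × (11.1/19.15) = 0.001002 m³/day.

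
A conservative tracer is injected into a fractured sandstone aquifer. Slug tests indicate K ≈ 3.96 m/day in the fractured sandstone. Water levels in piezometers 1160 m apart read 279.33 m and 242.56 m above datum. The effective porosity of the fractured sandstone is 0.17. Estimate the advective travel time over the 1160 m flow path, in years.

4.30

Hydraulic gradient i = (279.33 − 242.56) / 1160 = 36.77 / 1160 = 0.03170.
Darcy flux q = K · i = 3.960 × 0.03170 = 0.1255 m/day.
Seepage velocity v = q / n_e = 0.1255 / 0.17 = 0.7384 m/day.
Travel time t = L / v = 1160 / 0.7384 = 1571 days = 4.301 years.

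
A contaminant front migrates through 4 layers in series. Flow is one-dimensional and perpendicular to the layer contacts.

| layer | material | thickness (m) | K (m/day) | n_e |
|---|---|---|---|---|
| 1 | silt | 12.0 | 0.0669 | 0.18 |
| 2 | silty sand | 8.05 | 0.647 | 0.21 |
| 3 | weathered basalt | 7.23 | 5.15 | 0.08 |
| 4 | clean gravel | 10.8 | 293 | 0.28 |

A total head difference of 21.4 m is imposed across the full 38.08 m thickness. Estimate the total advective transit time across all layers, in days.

With flow normal to the layers, continuity requires the same specific discharge q through every layer.
Σ(b_i/K_i) = 12.0/0.0669 + 8.05/0.647 + 7.23/5.15 + 10.8/293 = 193.3 d.
q = Δh / Σ(b_i/K_i) = 21.4 / 193.3 = 0.1107 m/day.
In each layer the seepage velocity is v_i = q/n_i, so the layer transit time is t_i = b_i·n_i / q:
  layer 1 (silt): t_1 = 12.0 × 0.18 / 0.1107 = 19.51 d
  layer 2 (silty sand): t_2 = 8.05 × 0.21 / 0.1107 = 15.27 d
  layer 3 (weathered basalt): t_3 = 7.23 × 0.08 / 0.1107 = 5.223 d
  layer 4 (clean gravel): t_4 = 10.8 × 0.28 / 0.1107 = 27.31 d
Total t = Σ t_i = 67.30 days.

67.3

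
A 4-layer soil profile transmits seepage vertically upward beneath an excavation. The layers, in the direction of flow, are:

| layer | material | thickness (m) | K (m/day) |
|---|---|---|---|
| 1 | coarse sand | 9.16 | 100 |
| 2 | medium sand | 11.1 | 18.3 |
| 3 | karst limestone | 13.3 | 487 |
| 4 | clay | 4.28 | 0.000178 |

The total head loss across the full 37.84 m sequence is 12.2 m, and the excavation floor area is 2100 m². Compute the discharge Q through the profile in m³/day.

1.07

Flow is perpendicular to layering, so the layers act in series and the equivalent K is the thickness-weighted harmonic mean.
Total thickness L = 9.16 + 11.1 + 13.3 + 4.28 = 37.84 m.
Σ(b_i/K_i) = 9.16/100 + 11.1/18.3 + 13.3/487 + 4.28/0.000178 = 24046 d.
K_eq = L / Σ(b_i/K_i) = 37.84 / 24046 = 0.001574 m/day.
Q = K_eq · A · (Δh/L) = 0.001574 × 2100 × (12.2/37.84) = 1.065 m³/day.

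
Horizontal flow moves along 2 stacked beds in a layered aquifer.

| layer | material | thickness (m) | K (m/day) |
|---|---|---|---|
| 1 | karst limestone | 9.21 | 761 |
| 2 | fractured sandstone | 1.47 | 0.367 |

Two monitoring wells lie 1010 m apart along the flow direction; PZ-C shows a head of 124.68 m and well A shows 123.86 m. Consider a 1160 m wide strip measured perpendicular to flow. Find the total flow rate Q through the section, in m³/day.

6600

Flow is parallel to layering, so each bed carries its own Darcy discharge and the transmissivities add.
Σ(K_i·b_i) = 761×9.21 + 0.367×1.47 = 7009 m²/day.
Hydraulic gradient i = (124.68 − 123.86) / 1010 = 0.82 / 1010 = 0.0008119.
Q = Σ(K_i·b_i) · W · i = 7009 × 1160 × 0.0008119 = 6601 m³/day.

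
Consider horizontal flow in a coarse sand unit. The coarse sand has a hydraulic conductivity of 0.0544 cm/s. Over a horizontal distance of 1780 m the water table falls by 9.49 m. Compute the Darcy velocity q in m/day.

Convert K: 0.0544 cm/s × 864 = 47.00 m/day.
Hydraulic gradient i = Δh / L = 9.49 / 1780 = 0.005331.
Specific discharge q = K · i = 47.00 × 0.005331 = 0.2506 m/day.

0.251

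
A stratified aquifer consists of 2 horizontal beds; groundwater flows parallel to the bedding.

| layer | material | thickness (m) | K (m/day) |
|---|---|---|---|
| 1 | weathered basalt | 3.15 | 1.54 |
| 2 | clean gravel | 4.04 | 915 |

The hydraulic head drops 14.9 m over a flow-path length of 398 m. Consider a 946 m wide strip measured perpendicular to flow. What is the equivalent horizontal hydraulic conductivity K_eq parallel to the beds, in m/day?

Flow is parallel to layering, so each bed carries its own Darcy discharge and the transmissivities add.
Σ(K_i·b_i) = 1.54×3.15 + 915×4.04 = 3701 m²/day.
Total thickness b = 7.190 m, so K_eq = Σ(K_i·b_i)/b = 514.8 m/day.

515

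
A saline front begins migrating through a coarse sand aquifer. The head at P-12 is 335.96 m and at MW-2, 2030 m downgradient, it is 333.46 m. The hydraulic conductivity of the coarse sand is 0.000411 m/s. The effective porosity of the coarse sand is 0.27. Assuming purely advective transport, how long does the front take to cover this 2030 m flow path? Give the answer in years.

Convert K: 0.000411 m/s × 86400 = 35.51 m/day.
Hydraulic gradient i = (335.96 − 333.46) / 2030 = 2.5 / 2030 = 0.001232.
Darcy flux q = K · i = 35.51 × 0.001232 = 0.04373 m/day.
Seepage velocity v = q / n_e = 0.04373 / 0.27 = 0.1620 m/day.
Travel time t = L / v = 2030 / 0.1620 = 12533 days = 34.31 years.

34.3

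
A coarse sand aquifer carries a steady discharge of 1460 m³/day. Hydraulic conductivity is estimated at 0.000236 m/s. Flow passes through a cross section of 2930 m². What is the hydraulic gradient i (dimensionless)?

0.0244

Convert K: 0.000236 m/s × 86400 = 20.39 m/day.
From Q = K·A·i, i = Q / (K·A) = 1460 / (20.39 × 2930) = 0.02444.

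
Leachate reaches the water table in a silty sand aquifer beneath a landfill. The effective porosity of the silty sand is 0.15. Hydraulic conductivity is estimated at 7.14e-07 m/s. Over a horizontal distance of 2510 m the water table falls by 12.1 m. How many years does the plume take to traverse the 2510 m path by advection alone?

Convert K: 7.14e-07 m/s × 86400 = 0.06169 m/day.
Hydraulic gradient i = Δh / L = 12.1 / 2510 = 0.004821.
Darcy flux q = K · i = 0.06169 × 0.004821 = 0.0002974 m/day.
Seepage velocity v = q / n_e = 0.0002974 / 0.15 = 0.001983 m/day.
Travel time t = L / v = 2510 / 0.001983 = 1.266e+06 days = 3466 years.

3470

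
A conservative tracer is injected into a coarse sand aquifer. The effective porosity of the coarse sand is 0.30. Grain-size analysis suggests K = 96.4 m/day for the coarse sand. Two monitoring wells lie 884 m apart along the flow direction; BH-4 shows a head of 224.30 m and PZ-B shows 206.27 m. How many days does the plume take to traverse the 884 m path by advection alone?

Hydraulic gradient i = (224.30 − 206.27) / 884 = 18.03 / 884 = 0.02040.
Darcy flux q = K · i = 96.40 × 0.02040 = 1.966 m/day.
Seepage velocity v = q / n_e = 1.966 / 0.30 = 6.554 m/day.
Travel time t = L / v = 884 / 6.554 = 134.9 days.

135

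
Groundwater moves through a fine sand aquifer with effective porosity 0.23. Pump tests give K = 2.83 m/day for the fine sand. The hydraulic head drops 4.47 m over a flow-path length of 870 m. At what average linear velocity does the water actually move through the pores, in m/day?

0.0632

Hydraulic gradient i = Δh / L = 4.47 / 870 = 0.005138.
Darcy flux q = K · i = 2.830 × 0.005138 = 0.01454 m/day.
Seepage velocity v = q / n_e = 0.01454 / 0.23 = 0.06322 m/day.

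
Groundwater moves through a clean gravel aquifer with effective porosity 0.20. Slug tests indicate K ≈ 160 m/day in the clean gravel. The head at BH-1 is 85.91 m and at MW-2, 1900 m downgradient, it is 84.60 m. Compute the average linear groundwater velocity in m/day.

0.552

Hydraulic gradient i = (85.91 − 84.60) / 1900 = 1.31 / 1900 = 0.0006895.
Darcy flux q = K · i = 160.0 × 0.0006895 = 0.1103 m/day.
Seepage velocity v = q / n_e = 0.1103 / 0.20 = 0.5516 m/day.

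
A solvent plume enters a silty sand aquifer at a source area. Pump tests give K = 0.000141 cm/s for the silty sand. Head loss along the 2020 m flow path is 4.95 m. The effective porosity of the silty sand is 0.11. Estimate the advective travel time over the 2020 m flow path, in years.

Convert K: 0.000141 cm/s × 864 = 0.1218 m/day.
Hydraulic gradient i = Δh / L = 4.95 / 2020 = 0.002450.
Darcy flux q = K · i = 0.1218 × 0.002450 = 0.0002985 m/day.
Seepage velocity v = q / n_e = 0.0002985 / 0.11 = 0.002714 m/day.
Travel time t = L / v = 2020 / 0.002714 = 7.443e+05 days = 2038 years.

2040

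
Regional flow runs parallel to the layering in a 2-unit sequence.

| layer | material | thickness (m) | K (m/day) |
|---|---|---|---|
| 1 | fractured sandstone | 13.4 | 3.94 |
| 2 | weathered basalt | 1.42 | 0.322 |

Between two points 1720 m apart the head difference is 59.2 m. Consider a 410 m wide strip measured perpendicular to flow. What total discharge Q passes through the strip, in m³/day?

751

Flow is parallel to layering, so each bed carries its own Darcy discharge and the transmissivities add.
Σ(K_i·b_i) = 3.94×13.4 + 0.322×1.42 = 53.25 m²/day.
Hydraulic gradient i = Δh / L = 59.2 / 1720 = 0.03442.
Q = Σ(K_i·b_i) · W · i = 53.25 × 410 × 0.03442 = 751.5 m³/day.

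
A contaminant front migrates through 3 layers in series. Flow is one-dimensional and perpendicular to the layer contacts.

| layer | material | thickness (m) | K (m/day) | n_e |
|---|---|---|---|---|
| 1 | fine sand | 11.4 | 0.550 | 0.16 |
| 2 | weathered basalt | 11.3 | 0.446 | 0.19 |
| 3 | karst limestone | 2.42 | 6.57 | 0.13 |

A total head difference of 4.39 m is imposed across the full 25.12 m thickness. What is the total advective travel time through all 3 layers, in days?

With flow normal to the layers, continuity requires the same specific discharge q through every layer.
Σ(b_i/K_i) = 11.4/0.550 + 11.3/0.446 + 2.42/6.57 = 46.43 d.
q = Δh / Σ(b_i/K_i) = 4.39 / 46.43 = 0.09455 m/day.
In each layer the seepage velocity is v_i = q/n_i, so the layer transit time is t_i = b_i·n_i / q:
  layer 1 (fine sand): t_1 = 11.4 × 0.16 / 0.09455 = 19.29 d
  layer 2 (weathered basalt): t_2 = 11.3 × 0.19 / 0.09455 = 22.71 d
  layer 3 (karst limestone): t_3 = 2.42 × 0.13 / 0.09455 = 3.327 d
Total t = Σ t_i = 45.33 days.

45.3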